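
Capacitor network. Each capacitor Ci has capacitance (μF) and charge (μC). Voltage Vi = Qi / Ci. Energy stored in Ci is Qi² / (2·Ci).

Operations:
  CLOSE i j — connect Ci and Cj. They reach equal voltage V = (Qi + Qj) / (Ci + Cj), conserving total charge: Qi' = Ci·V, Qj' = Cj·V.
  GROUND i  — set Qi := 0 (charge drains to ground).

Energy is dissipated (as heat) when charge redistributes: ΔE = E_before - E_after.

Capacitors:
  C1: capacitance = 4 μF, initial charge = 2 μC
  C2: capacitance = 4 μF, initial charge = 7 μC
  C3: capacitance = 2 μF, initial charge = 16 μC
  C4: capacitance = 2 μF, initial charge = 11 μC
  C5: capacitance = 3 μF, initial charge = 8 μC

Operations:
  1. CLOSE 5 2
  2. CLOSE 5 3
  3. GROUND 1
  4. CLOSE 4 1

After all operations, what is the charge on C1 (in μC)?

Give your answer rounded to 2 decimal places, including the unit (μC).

Answer: 7.33 μC

Derivation:
Initial: C1(4μF, Q=2μC, V=0.50V), C2(4μF, Q=7μC, V=1.75V), C3(2μF, Q=16μC, V=8.00V), C4(2μF, Q=11μC, V=5.50V), C5(3μF, Q=8μC, V=2.67V)
Op 1: CLOSE 5-2: Q_total=15.00, C_total=7.00, V=2.14; Q5=6.43, Q2=8.57; dissipated=0.720
Op 2: CLOSE 5-3: Q_total=22.43, C_total=5.00, V=4.49; Q5=13.46, Q3=8.97; dissipated=20.584
Op 3: GROUND 1: Q1=0; energy lost=0.500
Op 4: CLOSE 4-1: Q_total=11.00, C_total=6.00, V=1.83; Q4=3.67, Q1=7.33; dissipated=20.167
Final charges: Q1=7.33, Q2=8.57, Q3=8.97, Q4=3.67, Q5=13.46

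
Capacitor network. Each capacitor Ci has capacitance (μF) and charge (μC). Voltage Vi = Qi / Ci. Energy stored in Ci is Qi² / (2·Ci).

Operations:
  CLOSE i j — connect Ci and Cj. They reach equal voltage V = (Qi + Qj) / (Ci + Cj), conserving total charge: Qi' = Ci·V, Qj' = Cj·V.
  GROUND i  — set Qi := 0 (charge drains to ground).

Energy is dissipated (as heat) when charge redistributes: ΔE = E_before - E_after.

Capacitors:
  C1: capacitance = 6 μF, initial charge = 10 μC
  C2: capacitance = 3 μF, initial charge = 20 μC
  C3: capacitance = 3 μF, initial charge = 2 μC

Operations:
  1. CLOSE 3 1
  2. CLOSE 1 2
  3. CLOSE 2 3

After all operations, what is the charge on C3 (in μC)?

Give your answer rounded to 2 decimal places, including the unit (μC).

Answer: 6.67 μC

Derivation:
Initial: C1(6μF, Q=10μC, V=1.67V), C2(3μF, Q=20μC, V=6.67V), C3(3μF, Q=2μC, V=0.67V)
Op 1: CLOSE 3-1: Q_total=12.00, C_total=9.00, V=1.33; Q3=4.00, Q1=8.00; dissipated=1.000
Op 2: CLOSE 1-2: Q_total=28.00, C_total=9.00, V=3.11; Q1=18.67, Q2=9.33; dissipated=28.444
Op 3: CLOSE 2-3: Q_total=13.33, C_total=6.00, V=2.22; Q2=6.67, Q3=6.67; dissipated=2.370
Final charges: Q1=18.67, Q2=6.67, Q3=6.67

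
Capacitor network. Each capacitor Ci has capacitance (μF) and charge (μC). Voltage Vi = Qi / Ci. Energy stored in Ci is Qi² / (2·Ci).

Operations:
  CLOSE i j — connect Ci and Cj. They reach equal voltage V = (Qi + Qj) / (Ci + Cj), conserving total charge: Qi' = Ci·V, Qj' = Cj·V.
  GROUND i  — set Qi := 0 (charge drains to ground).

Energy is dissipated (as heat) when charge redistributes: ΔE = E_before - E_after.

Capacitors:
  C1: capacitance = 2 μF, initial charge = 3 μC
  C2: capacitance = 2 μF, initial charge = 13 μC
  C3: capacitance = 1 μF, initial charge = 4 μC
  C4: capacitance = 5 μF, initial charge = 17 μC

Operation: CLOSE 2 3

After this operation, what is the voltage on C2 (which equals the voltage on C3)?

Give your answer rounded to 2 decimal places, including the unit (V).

Initial: C1(2μF, Q=3μC, V=1.50V), C2(2μF, Q=13μC, V=6.50V), C3(1μF, Q=4μC, V=4.00V), C4(5μF, Q=17μC, V=3.40V)
Op 1: CLOSE 2-3: Q_total=17.00, C_total=3.00, V=5.67; Q2=11.33, Q3=5.67; dissipated=2.083

Answer: 5.67 V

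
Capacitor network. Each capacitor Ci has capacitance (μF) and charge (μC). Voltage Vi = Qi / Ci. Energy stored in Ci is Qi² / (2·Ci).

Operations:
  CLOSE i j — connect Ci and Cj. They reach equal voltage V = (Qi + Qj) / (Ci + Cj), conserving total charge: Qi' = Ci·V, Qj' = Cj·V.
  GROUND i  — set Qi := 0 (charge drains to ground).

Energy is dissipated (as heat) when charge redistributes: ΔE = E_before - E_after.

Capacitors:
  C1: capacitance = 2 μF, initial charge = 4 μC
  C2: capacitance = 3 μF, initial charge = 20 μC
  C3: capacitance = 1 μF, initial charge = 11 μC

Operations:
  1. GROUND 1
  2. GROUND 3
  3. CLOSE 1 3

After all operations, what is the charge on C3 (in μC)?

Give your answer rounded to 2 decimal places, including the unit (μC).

Initial: C1(2μF, Q=4μC, V=2.00V), C2(3μF, Q=20μC, V=6.67V), C3(1μF, Q=11μC, V=11.00V)
Op 1: GROUND 1: Q1=0; energy lost=4.000
Op 2: GROUND 3: Q3=0; energy lost=60.500
Op 3: CLOSE 1-3: Q_total=0.00, C_total=3.00, V=0.00; Q1=0.00, Q3=0.00; dissipated=0.000
Final charges: Q1=0.00, Q2=20.00, Q3=0.00

Answer: 0.00 μC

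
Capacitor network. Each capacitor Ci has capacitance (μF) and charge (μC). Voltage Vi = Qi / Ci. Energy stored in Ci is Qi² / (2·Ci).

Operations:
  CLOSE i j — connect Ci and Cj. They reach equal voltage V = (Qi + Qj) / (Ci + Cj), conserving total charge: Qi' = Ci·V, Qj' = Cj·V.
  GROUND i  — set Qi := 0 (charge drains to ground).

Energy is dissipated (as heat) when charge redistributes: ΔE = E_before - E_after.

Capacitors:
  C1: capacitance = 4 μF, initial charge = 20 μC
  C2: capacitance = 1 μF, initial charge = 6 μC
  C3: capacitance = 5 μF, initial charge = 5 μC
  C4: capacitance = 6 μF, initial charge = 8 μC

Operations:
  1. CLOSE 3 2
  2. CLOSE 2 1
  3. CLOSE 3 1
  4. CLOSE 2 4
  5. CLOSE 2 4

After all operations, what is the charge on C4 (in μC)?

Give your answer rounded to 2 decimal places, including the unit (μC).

Answer: 10.60 μC

Derivation:
Initial: C1(4μF, Q=20μC, V=5.00V), C2(1μF, Q=6μC, V=6.00V), C3(5μF, Q=5μC, V=1.00V), C4(6μF, Q=8μC, V=1.33V)
Op 1: CLOSE 3-2: Q_total=11.00, C_total=6.00, V=1.83; Q3=9.17, Q2=1.83; dissipated=10.417
Op 2: CLOSE 2-1: Q_total=21.83, C_total=5.00, V=4.37; Q2=4.37, Q1=17.47; dissipated=4.011
Op 3: CLOSE 3-1: Q_total=26.63, C_total=9.00, V=2.96; Q3=14.80, Q1=11.84; dissipated=7.131
Op 4: CLOSE 2-4: Q_total=12.37, C_total=7.00, V=1.77; Q2=1.77, Q4=10.60; dissipated=3.943
Op 5: CLOSE 2-4: Q_total=12.37, C_total=7.00, V=1.77; Q2=1.77, Q4=10.60; dissipated=0.000
Final charges: Q1=11.84, Q2=1.77, Q3=14.80, Q4=10.60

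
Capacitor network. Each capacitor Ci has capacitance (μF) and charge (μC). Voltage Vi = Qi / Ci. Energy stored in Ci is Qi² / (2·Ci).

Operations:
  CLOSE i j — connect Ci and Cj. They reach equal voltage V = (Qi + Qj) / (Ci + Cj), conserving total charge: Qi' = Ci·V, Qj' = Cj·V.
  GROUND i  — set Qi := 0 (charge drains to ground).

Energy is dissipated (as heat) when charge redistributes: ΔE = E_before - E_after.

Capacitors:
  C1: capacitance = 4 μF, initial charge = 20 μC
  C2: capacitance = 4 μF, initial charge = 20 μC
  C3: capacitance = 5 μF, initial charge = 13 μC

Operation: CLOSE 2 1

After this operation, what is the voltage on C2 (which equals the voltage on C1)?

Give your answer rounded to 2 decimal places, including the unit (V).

Answer: 5.00 V

Derivation:
Initial: C1(4μF, Q=20μC, V=5.00V), C2(4μF, Q=20μC, V=5.00V), C3(5μF, Q=13μC, V=2.60V)
Op 1: CLOSE 2-1: Q_total=40.00, C_total=8.00, V=5.00; Q2=20.00, Q1=20.00; dissipated=0.000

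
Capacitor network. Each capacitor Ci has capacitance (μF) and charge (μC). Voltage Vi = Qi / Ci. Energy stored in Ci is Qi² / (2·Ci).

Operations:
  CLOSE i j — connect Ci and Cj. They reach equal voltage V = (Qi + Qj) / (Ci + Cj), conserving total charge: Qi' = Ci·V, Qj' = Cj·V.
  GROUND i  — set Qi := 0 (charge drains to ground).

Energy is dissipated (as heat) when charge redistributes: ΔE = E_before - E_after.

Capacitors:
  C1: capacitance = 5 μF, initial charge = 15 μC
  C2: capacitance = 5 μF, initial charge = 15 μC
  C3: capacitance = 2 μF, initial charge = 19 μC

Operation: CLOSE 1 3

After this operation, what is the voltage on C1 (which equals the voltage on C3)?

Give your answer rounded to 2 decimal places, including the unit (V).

Answer: 4.86 V

Derivation:
Initial: C1(5μF, Q=15μC, V=3.00V), C2(5μF, Q=15μC, V=3.00V), C3(2μF, Q=19μC, V=9.50V)
Op 1: CLOSE 1-3: Q_total=34.00, C_total=7.00, V=4.86; Q1=24.29, Q3=9.71; dissipated=30.179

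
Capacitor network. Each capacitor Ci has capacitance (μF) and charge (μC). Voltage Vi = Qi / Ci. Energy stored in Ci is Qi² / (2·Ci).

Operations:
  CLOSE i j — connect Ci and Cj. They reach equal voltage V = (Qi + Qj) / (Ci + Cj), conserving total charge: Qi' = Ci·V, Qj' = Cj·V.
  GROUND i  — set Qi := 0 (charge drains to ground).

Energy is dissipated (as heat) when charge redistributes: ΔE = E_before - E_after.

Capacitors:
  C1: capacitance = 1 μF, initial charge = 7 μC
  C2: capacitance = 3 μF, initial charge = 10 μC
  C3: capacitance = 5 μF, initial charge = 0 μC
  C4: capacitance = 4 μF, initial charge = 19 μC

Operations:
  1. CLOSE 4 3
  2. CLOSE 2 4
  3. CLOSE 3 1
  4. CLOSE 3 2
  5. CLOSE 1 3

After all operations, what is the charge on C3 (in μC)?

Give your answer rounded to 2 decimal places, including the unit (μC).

Answer: 14.17 μC

Derivation:
Initial: C1(1μF, Q=7μC, V=7.00V), C2(3μF, Q=10μC, V=3.33V), C3(5μF, Q=0μC, V=0.00V), C4(4μF, Q=19μC, V=4.75V)
Op 1: CLOSE 4-3: Q_total=19.00, C_total=9.00, V=2.11; Q4=8.44, Q3=10.56; dissipated=25.069
Op 2: CLOSE 2-4: Q_total=18.44, C_total=7.00, V=2.63; Q2=7.90, Q4=10.54; dissipated=1.280
Op 3: CLOSE 3-1: Q_total=17.56, C_total=6.00, V=2.93; Q3=14.63, Q1=2.93; dissipated=9.959
Op 4: CLOSE 3-2: Q_total=22.53, C_total=8.00, V=2.82; Q3=14.08, Q2=8.45; dissipated=0.079
Op 5: CLOSE 1-3: Q_total=17.01, C_total=6.00, V=2.83; Q1=2.83, Q3=14.17; dissipated=0.005
Final charges: Q1=2.83, Q2=8.45, Q3=14.17, Q4=10.54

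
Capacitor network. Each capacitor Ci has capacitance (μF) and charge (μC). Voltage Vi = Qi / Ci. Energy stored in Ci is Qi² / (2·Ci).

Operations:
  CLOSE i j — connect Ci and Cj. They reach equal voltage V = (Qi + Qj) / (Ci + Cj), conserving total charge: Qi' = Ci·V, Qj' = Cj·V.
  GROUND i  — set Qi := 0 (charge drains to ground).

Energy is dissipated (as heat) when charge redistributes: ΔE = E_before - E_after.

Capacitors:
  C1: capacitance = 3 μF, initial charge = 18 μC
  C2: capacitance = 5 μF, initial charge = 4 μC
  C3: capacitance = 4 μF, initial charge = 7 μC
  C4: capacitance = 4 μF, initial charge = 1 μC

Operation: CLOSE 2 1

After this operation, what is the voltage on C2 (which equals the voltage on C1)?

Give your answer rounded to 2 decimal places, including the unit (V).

Answer: 2.75 V

Derivation:
Initial: C1(3μF, Q=18μC, V=6.00V), C2(5μF, Q=4μC, V=0.80V), C3(4μF, Q=7μC, V=1.75V), C4(4μF, Q=1μC, V=0.25V)
Op 1: CLOSE 2-1: Q_total=22.00, C_total=8.00, V=2.75; Q2=13.75, Q1=8.25; dissipated=25.350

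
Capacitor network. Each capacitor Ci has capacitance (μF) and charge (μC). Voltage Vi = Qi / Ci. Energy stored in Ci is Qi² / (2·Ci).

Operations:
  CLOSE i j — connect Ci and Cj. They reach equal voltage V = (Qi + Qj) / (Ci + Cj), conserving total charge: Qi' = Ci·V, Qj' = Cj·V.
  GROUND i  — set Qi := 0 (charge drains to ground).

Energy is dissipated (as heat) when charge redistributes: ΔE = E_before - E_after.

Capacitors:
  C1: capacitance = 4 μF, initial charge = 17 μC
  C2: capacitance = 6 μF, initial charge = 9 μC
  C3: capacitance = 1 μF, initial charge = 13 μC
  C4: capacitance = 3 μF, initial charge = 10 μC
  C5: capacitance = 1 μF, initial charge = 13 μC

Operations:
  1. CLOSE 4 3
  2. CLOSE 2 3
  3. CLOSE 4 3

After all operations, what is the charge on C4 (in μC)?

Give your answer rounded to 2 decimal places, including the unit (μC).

Answer: 14.52 μC

Derivation:
Initial: C1(4μF, Q=17μC, V=4.25V), C2(6μF, Q=9μC, V=1.50V), C3(1μF, Q=13μC, V=13.00V), C4(3μF, Q=10μC, V=3.33V), C5(1μF, Q=13μC, V=13.00V)
Op 1: CLOSE 4-3: Q_total=23.00, C_total=4.00, V=5.75; Q4=17.25, Q3=5.75; dissipated=35.042
Op 2: CLOSE 2-3: Q_total=14.75, C_total=7.00, V=2.11; Q2=12.64, Q3=2.11; dissipated=7.741
Op 3: CLOSE 4-3: Q_total=19.36, C_total=4.00, V=4.84; Q4=14.52, Q3=4.84; dissipated=4.976
Final charges: Q1=17.00, Q2=12.64, Q3=4.84, Q4=14.52, Q5=13.00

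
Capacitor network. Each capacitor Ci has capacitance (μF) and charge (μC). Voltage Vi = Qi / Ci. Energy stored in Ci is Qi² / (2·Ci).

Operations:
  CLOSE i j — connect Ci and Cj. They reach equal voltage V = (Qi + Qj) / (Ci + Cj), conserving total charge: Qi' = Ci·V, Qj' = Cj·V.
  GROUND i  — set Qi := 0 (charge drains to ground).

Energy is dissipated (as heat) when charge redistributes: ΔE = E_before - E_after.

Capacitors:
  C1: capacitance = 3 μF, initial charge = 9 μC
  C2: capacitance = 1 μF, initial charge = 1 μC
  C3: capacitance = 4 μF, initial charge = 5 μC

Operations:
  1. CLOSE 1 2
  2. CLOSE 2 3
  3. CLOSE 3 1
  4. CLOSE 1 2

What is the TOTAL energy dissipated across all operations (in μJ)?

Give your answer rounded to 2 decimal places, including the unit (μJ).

Initial: C1(3μF, Q=9μC, V=3.00V), C2(1μF, Q=1μC, V=1.00V), C3(4μF, Q=5μC, V=1.25V)
Op 1: CLOSE 1-2: Q_total=10.00, C_total=4.00, V=2.50; Q1=7.50, Q2=2.50; dissipated=1.500
Op 2: CLOSE 2-3: Q_total=7.50, C_total=5.00, V=1.50; Q2=1.50, Q3=6.00; dissipated=0.625
Op 3: CLOSE 3-1: Q_total=13.50, C_total=7.00, V=1.93; Q3=7.71, Q1=5.79; dissipated=0.857
Op 4: CLOSE 1-2: Q_total=7.29, C_total=4.00, V=1.82; Q1=5.46, Q2=1.82; dissipated=0.069
Total dissipated: 3.051 μJ

Answer: 3.05 μJ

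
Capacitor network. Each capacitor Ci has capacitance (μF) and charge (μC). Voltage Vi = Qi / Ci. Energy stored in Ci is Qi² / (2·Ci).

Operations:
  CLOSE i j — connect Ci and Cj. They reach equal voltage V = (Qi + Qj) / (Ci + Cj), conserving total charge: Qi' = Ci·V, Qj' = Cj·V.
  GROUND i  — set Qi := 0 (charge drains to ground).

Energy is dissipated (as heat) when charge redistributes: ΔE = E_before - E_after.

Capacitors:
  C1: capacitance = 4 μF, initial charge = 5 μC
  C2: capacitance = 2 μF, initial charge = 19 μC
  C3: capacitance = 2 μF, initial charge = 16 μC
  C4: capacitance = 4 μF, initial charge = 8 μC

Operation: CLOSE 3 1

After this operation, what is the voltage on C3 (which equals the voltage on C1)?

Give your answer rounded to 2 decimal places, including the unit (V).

Answer: 3.50 V

Derivation:
Initial: C1(4μF, Q=5μC, V=1.25V), C2(2μF, Q=19μC, V=9.50V), C3(2μF, Q=16μC, V=8.00V), C4(4μF, Q=8μC, V=2.00V)
Op 1: CLOSE 3-1: Q_total=21.00, C_total=6.00, V=3.50; Q3=7.00, Q1=14.00; dissipated=30.375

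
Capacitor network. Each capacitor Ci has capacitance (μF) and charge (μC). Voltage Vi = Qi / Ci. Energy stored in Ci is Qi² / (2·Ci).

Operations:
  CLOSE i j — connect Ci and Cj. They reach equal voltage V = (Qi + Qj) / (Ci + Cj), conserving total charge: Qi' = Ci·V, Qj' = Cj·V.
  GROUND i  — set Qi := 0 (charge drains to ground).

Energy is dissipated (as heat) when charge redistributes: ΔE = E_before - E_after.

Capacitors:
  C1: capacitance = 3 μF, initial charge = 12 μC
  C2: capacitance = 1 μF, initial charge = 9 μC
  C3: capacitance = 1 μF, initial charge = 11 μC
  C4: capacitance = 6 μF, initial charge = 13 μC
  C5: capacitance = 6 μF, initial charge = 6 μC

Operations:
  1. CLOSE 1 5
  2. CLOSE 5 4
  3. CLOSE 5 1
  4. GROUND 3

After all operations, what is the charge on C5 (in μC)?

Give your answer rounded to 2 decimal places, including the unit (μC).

Initial: C1(3μF, Q=12μC, V=4.00V), C2(1μF, Q=9μC, V=9.00V), C3(1μF, Q=11μC, V=11.00V), C4(6μF, Q=13μC, V=2.17V), C5(6μF, Q=6μC, V=1.00V)
Op 1: CLOSE 1-5: Q_total=18.00, C_total=9.00, V=2.00; Q1=6.00, Q5=12.00; dissipated=9.000
Op 2: CLOSE 5-4: Q_total=25.00, C_total=12.00, V=2.08; Q5=12.50, Q4=12.50; dissipated=0.042
Op 3: CLOSE 5-1: Q_total=18.50, C_total=9.00, V=2.06; Q5=12.33, Q1=6.17; dissipated=0.007
Op 4: GROUND 3: Q3=0; energy lost=60.500
Final charges: Q1=6.17, Q2=9.00, Q3=0.00, Q4=12.50, Q5=12.33

Answer: 12.33 μC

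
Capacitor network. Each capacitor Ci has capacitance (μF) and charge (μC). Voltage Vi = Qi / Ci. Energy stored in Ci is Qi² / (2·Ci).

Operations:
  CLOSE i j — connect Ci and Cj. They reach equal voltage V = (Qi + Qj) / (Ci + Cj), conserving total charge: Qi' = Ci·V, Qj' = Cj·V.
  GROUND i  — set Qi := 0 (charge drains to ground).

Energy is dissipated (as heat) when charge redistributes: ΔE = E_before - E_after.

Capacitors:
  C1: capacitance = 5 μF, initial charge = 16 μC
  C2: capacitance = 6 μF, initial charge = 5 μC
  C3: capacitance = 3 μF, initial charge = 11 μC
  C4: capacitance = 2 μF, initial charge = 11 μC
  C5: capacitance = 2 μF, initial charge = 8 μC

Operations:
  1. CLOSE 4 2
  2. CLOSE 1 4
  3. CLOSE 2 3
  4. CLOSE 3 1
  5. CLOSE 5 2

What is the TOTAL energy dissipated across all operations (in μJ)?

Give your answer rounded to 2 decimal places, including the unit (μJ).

Answer: 21.79 μJ

Derivation:
Initial: C1(5μF, Q=16μC, V=3.20V), C2(6μF, Q=5μC, V=0.83V), C3(3μF, Q=11μC, V=3.67V), C4(2μF, Q=11μC, V=5.50V), C5(2μF, Q=8μC, V=4.00V)
Op 1: CLOSE 4-2: Q_total=16.00, C_total=8.00, V=2.00; Q4=4.00, Q2=12.00; dissipated=16.333
Op 2: CLOSE 1-4: Q_total=20.00, C_total=7.00, V=2.86; Q1=14.29, Q4=5.71; dissipated=1.029
Op 3: CLOSE 2-3: Q_total=23.00, C_total=9.00, V=2.56; Q2=15.33, Q3=7.67; dissipated=2.778
Op 4: CLOSE 3-1: Q_total=21.95, C_total=8.00, V=2.74; Q3=8.23, Q1=13.72; dissipated=0.085
Op 5: CLOSE 5-2: Q_total=23.33, C_total=8.00, V=2.92; Q5=5.83, Q2=17.50; dissipated=1.565
Total dissipated: 21.790 μJ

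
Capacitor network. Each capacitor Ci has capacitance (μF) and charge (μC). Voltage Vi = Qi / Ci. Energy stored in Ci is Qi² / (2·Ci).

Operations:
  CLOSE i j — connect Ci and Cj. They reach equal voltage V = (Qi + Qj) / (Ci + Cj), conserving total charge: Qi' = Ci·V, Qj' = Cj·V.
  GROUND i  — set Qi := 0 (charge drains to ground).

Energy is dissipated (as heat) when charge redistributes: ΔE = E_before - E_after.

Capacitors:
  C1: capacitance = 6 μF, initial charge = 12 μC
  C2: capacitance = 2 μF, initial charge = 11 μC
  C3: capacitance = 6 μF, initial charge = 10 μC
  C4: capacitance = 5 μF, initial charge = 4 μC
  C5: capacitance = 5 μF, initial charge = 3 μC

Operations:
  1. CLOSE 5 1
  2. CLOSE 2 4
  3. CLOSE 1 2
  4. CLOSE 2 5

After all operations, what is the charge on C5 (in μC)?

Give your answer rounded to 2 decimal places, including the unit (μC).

Initial: C1(6μF, Q=12μC, V=2.00V), C2(2μF, Q=11μC, V=5.50V), C3(6μF, Q=10μC, V=1.67V), C4(5μF, Q=4μC, V=0.80V), C5(5μF, Q=3μC, V=0.60V)
Op 1: CLOSE 5-1: Q_total=15.00, C_total=11.00, V=1.36; Q5=6.82, Q1=8.18; dissipated=2.673
Op 2: CLOSE 2-4: Q_total=15.00, C_total=7.00, V=2.14; Q2=4.29, Q4=10.71; dissipated=15.779
Op 3: CLOSE 1-2: Q_total=12.47, C_total=8.00, V=1.56; Q1=9.35, Q2=3.12; dissipated=0.455
Op 4: CLOSE 2-5: Q_total=9.94, C_total=7.00, V=1.42; Q2=2.84, Q5=7.10; dissipated=0.027
Final charges: Q1=9.35, Q2=2.84, Q3=10.00, Q4=10.71, Q5=7.10

Answer: 7.10 μC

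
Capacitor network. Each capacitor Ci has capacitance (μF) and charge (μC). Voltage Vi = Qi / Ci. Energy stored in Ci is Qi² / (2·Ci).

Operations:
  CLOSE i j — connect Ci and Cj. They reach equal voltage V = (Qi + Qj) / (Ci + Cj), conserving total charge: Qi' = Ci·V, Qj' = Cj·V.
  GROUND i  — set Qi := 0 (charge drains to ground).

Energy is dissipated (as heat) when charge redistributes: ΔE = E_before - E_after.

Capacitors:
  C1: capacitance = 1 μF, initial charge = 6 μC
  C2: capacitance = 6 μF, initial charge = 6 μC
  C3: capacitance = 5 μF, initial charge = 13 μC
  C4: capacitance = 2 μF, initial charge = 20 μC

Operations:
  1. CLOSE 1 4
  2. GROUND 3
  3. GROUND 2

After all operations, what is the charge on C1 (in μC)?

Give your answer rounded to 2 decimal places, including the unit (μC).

Initial: C1(1μF, Q=6μC, V=6.00V), C2(6μF, Q=6μC, V=1.00V), C3(5μF, Q=13μC, V=2.60V), C4(2μF, Q=20μC, V=10.00V)
Op 1: CLOSE 1-4: Q_total=26.00, C_total=3.00, V=8.67; Q1=8.67, Q4=17.33; dissipated=5.333
Op 2: GROUND 3: Q3=0; energy lost=16.900
Op 3: GROUND 2: Q2=0; energy lost=3.000
Final charges: Q1=8.67, Q2=0.00, Q3=0.00, Q4=17.33

Answer: 8.67 μC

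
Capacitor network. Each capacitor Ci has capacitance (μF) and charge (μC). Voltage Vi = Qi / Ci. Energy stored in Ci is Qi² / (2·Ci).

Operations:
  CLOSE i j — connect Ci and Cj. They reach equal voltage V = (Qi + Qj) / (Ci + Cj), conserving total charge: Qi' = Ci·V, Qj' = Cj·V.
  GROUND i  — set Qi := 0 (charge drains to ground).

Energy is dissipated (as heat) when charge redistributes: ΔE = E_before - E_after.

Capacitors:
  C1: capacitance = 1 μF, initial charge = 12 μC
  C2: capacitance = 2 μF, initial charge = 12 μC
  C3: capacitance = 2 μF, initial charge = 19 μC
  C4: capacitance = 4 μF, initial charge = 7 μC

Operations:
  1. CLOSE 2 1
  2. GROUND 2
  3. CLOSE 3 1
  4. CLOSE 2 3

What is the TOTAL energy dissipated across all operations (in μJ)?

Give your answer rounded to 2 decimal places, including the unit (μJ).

Answer: 117.25 μJ

Derivation:
Initial: C1(1μF, Q=12μC, V=12.00V), C2(2μF, Q=12μC, V=6.00V), C3(2μF, Q=19μC, V=9.50V), C4(4μF, Q=7μC, V=1.75V)
Op 1: CLOSE 2-1: Q_total=24.00, C_total=3.00, V=8.00; Q2=16.00, Q1=8.00; dissipated=12.000
Op 2: GROUND 2: Q2=0; energy lost=64.000
Op 3: CLOSE 3-1: Q_total=27.00, C_total=3.00, V=9.00; Q3=18.00, Q1=9.00; dissipated=0.750
Op 4: CLOSE 2-3: Q_total=18.00, C_total=4.00, V=4.50; Q2=9.00, Q3=9.00; dissipated=40.500
Total dissipated: 117.250 μJ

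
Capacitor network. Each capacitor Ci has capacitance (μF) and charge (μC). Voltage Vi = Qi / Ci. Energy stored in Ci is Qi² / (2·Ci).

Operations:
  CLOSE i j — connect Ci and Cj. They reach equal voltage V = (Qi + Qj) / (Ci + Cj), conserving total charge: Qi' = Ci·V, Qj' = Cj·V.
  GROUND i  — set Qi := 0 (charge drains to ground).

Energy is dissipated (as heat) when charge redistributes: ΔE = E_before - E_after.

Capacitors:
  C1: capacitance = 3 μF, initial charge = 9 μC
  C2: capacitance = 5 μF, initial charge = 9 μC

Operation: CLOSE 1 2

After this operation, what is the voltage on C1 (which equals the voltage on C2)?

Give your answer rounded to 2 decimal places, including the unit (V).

Answer: 2.25 V

Derivation:
Initial: C1(3μF, Q=9μC, V=3.00V), C2(5μF, Q=9μC, V=1.80V)
Op 1: CLOSE 1-2: Q_total=18.00, C_total=8.00, V=2.25; Q1=6.75, Q2=11.25; dissipated=1.350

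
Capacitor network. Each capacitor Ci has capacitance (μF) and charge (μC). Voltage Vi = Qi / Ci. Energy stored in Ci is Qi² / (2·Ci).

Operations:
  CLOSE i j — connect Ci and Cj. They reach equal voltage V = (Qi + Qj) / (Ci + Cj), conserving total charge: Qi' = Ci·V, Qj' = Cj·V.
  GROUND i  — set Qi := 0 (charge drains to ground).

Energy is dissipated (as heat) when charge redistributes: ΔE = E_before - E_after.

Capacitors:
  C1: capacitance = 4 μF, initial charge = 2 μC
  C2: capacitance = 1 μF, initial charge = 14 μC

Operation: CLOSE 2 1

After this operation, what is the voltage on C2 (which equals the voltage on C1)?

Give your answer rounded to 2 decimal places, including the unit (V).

Answer: 3.20 V

Derivation:
Initial: C1(4μF, Q=2μC, V=0.50V), C2(1μF, Q=14μC, V=14.00V)
Op 1: CLOSE 2-1: Q_total=16.00, C_total=5.00, V=3.20; Q2=3.20, Q1=12.80; dissipated=72.900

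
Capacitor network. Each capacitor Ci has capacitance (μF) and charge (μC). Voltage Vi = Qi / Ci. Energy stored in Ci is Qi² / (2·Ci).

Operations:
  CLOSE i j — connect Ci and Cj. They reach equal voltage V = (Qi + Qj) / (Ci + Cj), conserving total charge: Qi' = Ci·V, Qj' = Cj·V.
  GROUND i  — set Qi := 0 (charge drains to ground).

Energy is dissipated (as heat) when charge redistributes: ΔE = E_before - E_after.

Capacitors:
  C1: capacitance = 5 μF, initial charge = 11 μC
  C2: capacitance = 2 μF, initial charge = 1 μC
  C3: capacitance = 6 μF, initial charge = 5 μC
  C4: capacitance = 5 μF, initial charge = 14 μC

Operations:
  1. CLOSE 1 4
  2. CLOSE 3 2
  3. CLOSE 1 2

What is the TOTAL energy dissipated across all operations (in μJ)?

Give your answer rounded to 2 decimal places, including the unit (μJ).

Answer: 2.72 μJ

Derivation:
Initial: C1(5μF, Q=11μC, V=2.20V), C2(2μF, Q=1μC, V=0.50V), C3(6μF, Q=5μC, V=0.83V), C4(5μF, Q=14μC, V=2.80V)
Op 1: CLOSE 1-4: Q_total=25.00, C_total=10.00, V=2.50; Q1=12.50, Q4=12.50; dissipated=0.450
Op 2: CLOSE 3-2: Q_total=6.00, C_total=8.00, V=0.75; Q3=4.50, Q2=1.50; dissipated=0.083
Op 3: CLOSE 1-2: Q_total=14.00, C_total=7.00, V=2.00; Q1=10.00, Q2=4.00; dissipated=2.188
Total dissipated: 2.721 μJ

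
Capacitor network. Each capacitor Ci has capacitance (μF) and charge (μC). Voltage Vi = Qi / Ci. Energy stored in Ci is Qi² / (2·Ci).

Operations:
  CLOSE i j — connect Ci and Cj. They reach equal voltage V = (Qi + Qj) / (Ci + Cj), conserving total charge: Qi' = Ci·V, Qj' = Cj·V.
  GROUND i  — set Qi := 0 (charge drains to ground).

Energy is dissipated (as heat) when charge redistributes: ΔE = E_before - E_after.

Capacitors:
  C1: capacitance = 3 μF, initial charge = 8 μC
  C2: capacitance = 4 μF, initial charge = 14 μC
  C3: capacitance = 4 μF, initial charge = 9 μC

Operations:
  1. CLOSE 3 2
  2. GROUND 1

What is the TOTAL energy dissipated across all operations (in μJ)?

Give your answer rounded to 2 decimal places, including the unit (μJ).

Initial: C1(3μF, Q=8μC, V=2.67V), C2(4μF, Q=14μC, V=3.50V), C3(4μF, Q=9μC, V=2.25V)
Op 1: CLOSE 3-2: Q_total=23.00, C_total=8.00, V=2.88; Q3=11.50, Q2=11.50; dissipated=1.562
Op 2: GROUND 1: Q1=0; energy lost=10.667
Total dissipated: 12.229 μJ

Answer: 12.23 μJ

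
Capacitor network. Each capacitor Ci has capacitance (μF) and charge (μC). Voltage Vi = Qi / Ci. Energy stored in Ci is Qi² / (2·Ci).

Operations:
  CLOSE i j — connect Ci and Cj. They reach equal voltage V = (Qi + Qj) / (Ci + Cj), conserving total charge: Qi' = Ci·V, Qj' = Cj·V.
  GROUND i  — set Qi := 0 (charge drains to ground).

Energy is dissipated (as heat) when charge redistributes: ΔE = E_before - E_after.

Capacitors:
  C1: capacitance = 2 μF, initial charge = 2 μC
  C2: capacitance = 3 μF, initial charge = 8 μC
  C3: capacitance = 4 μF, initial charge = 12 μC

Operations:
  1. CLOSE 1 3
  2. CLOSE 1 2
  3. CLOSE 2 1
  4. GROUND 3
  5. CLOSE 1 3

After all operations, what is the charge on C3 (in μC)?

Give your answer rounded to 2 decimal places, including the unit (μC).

Initial: C1(2μF, Q=2μC, V=1.00V), C2(3μF, Q=8μC, V=2.67V), C3(4μF, Q=12μC, V=3.00V)
Op 1: CLOSE 1-3: Q_total=14.00, C_total=6.00, V=2.33; Q1=4.67, Q3=9.33; dissipated=2.667
Op 2: CLOSE 1-2: Q_total=12.67, C_total=5.00, V=2.53; Q1=5.07, Q2=7.60; dissipated=0.067
Op 3: CLOSE 2-1: Q_total=12.67, C_total=5.00, V=2.53; Q2=7.60, Q1=5.07; dissipated=0.000
Op 4: GROUND 3: Q3=0; energy lost=10.889
Op 5: CLOSE 1-3: Q_total=5.07, C_total=6.00, V=0.84; Q1=1.69, Q3=3.38; dissipated=4.279
Final charges: Q1=1.69, Q2=7.60, Q3=3.38

Answer: 3.38 μC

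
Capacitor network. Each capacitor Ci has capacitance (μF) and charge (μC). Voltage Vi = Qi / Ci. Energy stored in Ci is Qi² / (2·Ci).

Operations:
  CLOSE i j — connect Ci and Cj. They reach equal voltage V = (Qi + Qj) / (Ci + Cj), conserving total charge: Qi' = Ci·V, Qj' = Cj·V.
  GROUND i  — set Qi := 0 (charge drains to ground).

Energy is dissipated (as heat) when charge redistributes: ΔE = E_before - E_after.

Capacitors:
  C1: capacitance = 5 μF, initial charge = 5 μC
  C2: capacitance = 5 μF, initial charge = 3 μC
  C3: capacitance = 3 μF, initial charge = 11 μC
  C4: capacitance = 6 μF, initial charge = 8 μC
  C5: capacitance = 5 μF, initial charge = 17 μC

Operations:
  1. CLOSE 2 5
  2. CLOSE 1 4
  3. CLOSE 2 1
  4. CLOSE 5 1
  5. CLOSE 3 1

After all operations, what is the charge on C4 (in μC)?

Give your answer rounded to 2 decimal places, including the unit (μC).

Answer: 7.09 μC

Derivation:
Initial: C1(5μF, Q=5μC, V=1.00V), C2(5μF, Q=3μC, V=0.60V), C3(3μF, Q=11μC, V=3.67V), C4(6μF, Q=8μC, V=1.33V), C5(5μF, Q=17μC, V=3.40V)
Op 1: CLOSE 2-5: Q_total=20.00, C_total=10.00, V=2.00; Q2=10.00, Q5=10.00; dissipated=9.800
Op 2: CLOSE 1-4: Q_total=13.00, C_total=11.00, V=1.18; Q1=5.91, Q4=7.09; dissipated=0.152
Op 3: CLOSE 2-1: Q_total=15.91, C_total=10.00, V=1.59; Q2=7.95, Q1=7.95; dissipated=0.837
Op 4: CLOSE 5-1: Q_total=17.95, C_total=10.00, V=1.80; Q5=8.98, Q1=8.98; dissipated=0.209
Op 5: CLOSE 3-1: Q_total=19.98, C_total=8.00, V=2.50; Q3=7.49, Q1=12.49; dissipated=3.283
Final charges: Q1=12.49, Q2=7.95, Q3=7.49, Q4=7.09, Q5=8.98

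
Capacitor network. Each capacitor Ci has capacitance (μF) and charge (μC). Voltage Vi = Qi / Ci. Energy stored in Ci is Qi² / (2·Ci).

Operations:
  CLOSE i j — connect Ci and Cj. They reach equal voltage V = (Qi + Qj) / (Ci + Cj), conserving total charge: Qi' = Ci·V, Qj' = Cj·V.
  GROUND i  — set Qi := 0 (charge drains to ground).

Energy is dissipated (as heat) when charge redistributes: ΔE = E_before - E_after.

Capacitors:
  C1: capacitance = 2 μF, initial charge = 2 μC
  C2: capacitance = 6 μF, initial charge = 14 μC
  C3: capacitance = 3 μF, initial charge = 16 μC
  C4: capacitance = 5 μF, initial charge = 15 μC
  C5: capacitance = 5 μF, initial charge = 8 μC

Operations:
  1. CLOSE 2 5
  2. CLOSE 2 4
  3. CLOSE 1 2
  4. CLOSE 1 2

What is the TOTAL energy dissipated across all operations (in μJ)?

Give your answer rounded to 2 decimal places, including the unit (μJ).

Initial: C1(2μF, Q=2μC, V=1.00V), C2(6μF, Q=14μC, V=2.33V), C3(3μF, Q=16μC, V=5.33V), C4(5μF, Q=15μC, V=3.00V), C5(5μF, Q=8μC, V=1.60V)
Op 1: CLOSE 2-5: Q_total=22.00, C_total=11.00, V=2.00; Q2=12.00, Q5=10.00; dissipated=0.733
Op 2: CLOSE 2-4: Q_total=27.00, C_total=11.00, V=2.45; Q2=14.73, Q4=12.27; dissipated=1.364
Op 3: CLOSE 1-2: Q_total=16.73, C_total=8.00, V=2.09; Q1=4.18, Q2=12.55; dissipated=1.587
Op 4: CLOSE 1-2: Q_total=16.73, C_total=8.00, V=2.09; Q1=4.18, Q2=12.55; dissipated=0.000
Total dissipated: 3.684 μJ

Answer: 3.68 μJ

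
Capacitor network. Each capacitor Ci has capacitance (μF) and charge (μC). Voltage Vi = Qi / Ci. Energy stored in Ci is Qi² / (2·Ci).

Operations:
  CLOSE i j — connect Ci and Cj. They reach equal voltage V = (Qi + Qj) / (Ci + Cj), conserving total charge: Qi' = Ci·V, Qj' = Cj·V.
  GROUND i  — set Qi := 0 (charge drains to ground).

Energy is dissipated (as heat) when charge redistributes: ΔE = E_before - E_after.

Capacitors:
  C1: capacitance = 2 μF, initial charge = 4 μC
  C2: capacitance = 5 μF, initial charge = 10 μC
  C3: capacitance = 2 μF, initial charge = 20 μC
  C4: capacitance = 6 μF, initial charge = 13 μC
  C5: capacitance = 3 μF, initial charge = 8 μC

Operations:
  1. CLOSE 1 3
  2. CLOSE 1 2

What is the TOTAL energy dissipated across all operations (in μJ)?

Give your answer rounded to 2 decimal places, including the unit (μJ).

Answer: 43.43 μJ

Derivation:
Initial: C1(2μF, Q=4μC, V=2.00V), C2(5μF, Q=10μC, V=2.00V), C3(2μF, Q=20μC, V=10.00V), C4(6μF, Q=13μC, V=2.17V), C5(3μF, Q=8μC, V=2.67V)
Op 1: CLOSE 1-3: Q_total=24.00, C_total=4.00, V=6.00; Q1=12.00, Q3=12.00; dissipated=32.000
Op 2: CLOSE 1-2: Q_total=22.00, C_total=7.00, V=3.14; Q1=6.29, Q2=15.71; dissipated=11.429
Total dissipated: 43.429 μJ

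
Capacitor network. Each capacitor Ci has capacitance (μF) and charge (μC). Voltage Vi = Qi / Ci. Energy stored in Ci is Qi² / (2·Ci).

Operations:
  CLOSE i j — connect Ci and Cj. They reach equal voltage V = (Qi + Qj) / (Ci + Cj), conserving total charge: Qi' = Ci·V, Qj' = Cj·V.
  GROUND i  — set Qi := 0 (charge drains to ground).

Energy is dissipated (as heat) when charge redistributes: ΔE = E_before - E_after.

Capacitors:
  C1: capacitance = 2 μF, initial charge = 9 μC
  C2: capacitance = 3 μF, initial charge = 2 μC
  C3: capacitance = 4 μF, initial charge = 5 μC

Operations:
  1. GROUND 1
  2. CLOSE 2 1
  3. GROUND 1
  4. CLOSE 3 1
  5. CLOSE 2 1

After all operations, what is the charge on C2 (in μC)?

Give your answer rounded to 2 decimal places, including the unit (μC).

Initial: C1(2μF, Q=9μC, V=4.50V), C2(3μF, Q=2μC, V=0.67V), C3(4μF, Q=5μC, V=1.25V)
Op 1: GROUND 1: Q1=0; energy lost=20.250
Op 2: CLOSE 2-1: Q_total=2.00, C_total=5.00, V=0.40; Q2=1.20, Q1=0.80; dissipated=0.267
Op 3: GROUND 1: Q1=0; energy lost=0.160
Op 4: CLOSE 3-1: Q_total=5.00, C_total=6.00, V=0.83; Q3=3.33, Q1=1.67; dissipated=1.042
Op 5: CLOSE 2-1: Q_total=2.87, C_total=5.00, V=0.57; Q2=1.72, Q1=1.15; dissipated=0.113
Final charges: Q1=1.15, Q2=1.72, Q3=3.33

Answer: 1.72 μC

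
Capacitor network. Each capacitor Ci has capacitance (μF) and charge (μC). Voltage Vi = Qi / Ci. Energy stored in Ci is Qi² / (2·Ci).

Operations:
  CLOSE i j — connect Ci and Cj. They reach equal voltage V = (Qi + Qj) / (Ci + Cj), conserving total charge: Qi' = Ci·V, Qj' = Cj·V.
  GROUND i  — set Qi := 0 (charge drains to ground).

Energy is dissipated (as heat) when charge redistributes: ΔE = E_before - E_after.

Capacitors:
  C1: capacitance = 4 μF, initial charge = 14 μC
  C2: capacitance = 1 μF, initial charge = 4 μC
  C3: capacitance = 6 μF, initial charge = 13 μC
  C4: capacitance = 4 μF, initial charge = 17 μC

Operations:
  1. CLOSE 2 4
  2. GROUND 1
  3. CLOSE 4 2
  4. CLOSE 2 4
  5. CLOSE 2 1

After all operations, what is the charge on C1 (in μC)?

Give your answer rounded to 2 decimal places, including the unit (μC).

Initial: C1(4μF, Q=14μC, V=3.50V), C2(1μF, Q=4μC, V=4.00V), C3(6μF, Q=13μC, V=2.17V), C4(4μF, Q=17μC, V=4.25V)
Op 1: CLOSE 2-4: Q_total=21.00, C_total=5.00, V=4.20; Q2=4.20, Q4=16.80; dissipated=0.025
Op 2: GROUND 1: Q1=0; energy lost=24.500
Op 3: CLOSE 4-2: Q_total=21.00, C_total=5.00, V=4.20; Q4=16.80, Q2=4.20; dissipated=0.000
Op 4: CLOSE 2-4: Q_total=21.00, C_total=5.00, V=4.20; Q2=4.20, Q4=16.80; dissipated=0.000
Op 5: CLOSE 2-1: Q_total=4.20, C_total=5.00, V=0.84; Q2=0.84, Q1=3.36; dissipated=7.056
Final charges: Q1=3.36, Q2=0.84, Q3=13.00, Q4=16.80

Answer: 3.36 μC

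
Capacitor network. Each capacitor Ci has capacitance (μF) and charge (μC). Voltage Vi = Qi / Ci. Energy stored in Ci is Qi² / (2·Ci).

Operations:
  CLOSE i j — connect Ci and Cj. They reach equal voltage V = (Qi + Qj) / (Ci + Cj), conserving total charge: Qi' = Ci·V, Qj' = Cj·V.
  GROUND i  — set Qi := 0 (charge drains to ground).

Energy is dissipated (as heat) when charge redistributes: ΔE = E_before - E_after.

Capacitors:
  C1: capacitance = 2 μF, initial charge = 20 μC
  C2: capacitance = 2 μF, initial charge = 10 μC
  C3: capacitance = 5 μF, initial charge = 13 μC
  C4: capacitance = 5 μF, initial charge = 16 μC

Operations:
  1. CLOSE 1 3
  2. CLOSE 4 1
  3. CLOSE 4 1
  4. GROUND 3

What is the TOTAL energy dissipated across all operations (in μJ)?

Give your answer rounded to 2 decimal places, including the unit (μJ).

Initial: C1(2μF, Q=20μC, V=10.00V), C2(2μF, Q=10μC, V=5.00V), C3(5μF, Q=13μC, V=2.60V), C4(5μF, Q=16μC, V=3.20V)
Op 1: CLOSE 1-3: Q_total=33.00, C_total=7.00, V=4.71; Q1=9.43, Q3=23.57; dissipated=39.114
Op 2: CLOSE 4-1: Q_total=25.43, C_total=7.00, V=3.63; Q4=18.16, Q1=7.27; dissipated=1.638
Op 3: CLOSE 4-1: Q_total=25.43, C_total=7.00, V=3.63; Q4=18.16, Q1=7.27; dissipated=0.000
Op 4: GROUND 3: Q3=0; energy lost=55.561
Total dissipated: 96.313 μJ

Answer: 96.31 μJ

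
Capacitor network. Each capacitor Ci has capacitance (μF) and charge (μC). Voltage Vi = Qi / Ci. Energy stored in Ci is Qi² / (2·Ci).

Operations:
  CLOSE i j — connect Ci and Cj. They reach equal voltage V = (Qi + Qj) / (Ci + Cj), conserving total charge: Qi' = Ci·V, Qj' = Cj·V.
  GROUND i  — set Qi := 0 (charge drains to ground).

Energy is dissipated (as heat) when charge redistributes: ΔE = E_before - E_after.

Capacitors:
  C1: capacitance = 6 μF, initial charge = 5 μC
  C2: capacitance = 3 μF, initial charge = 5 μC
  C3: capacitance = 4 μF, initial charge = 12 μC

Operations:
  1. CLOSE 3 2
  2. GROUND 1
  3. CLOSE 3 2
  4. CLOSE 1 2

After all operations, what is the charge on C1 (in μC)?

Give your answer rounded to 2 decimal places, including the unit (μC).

Answer: 4.86 μC

Derivation:
Initial: C1(6μF, Q=5μC, V=0.83V), C2(3μF, Q=5μC, V=1.67V), C3(4μF, Q=12μC, V=3.00V)
Op 1: CLOSE 3-2: Q_total=17.00, C_total=7.00, V=2.43; Q3=9.71, Q2=7.29; dissipated=1.524
Op 2: GROUND 1: Q1=0; energy lost=2.083
Op 3: CLOSE 3-2: Q_total=17.00, C_total=7.00, V=2.43; Q3=9.71, Q2=7.29; dissipated=0.000
Op 4: CLOSE 1-2: Q_total=7.29, C_total=9.00, V=0.81; Q1=4.86, Q2=2.43; dissipated=5.898
Final charges: Q1=4.86, Q2=2.43, Q3=9.71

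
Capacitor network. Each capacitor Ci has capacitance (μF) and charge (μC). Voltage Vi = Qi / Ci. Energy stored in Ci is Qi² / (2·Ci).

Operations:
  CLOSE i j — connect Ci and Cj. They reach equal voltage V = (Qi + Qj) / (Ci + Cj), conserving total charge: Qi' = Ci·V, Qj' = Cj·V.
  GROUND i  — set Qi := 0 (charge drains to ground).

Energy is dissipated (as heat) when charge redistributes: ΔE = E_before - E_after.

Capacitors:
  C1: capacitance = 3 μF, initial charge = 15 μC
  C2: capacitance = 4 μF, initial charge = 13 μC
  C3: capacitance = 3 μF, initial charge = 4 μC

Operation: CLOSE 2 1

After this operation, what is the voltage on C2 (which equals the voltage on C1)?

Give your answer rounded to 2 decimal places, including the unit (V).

Initial: C1(3μF, Q=15μC, V=5.00V), C2(4μF, Q=13μC, V=3.25V), C3(3μF, Q=4μC, V=1.33V)
Op 1: CLOSE 2-1: Q_total=28.00, C_total=7.00, V=4.00; Q2=16.00, Q1=12.00; dissipated=2.625

Answer: 4.00 V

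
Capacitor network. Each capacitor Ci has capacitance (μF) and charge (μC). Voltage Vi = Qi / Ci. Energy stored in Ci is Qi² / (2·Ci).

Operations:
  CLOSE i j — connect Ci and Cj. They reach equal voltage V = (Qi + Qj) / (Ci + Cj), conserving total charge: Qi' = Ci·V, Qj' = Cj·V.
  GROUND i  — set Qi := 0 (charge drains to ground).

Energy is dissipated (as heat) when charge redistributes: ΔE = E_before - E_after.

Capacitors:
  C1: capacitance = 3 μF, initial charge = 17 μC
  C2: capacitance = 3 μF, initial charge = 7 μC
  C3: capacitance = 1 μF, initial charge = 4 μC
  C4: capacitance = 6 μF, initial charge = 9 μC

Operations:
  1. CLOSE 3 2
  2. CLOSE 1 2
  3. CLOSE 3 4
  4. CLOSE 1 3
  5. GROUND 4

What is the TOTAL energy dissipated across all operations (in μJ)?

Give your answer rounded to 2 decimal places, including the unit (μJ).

Initial: C1(3μF, Q=17μC, V=5.67V), C2(3μF, Q=7μC, V=2.33V), C3(1μF, Q=4μC, V=4.00V), C4(6μF, Q=9μC, V=1.50V)
Op 1: CLOSE 3-2: Q_total=11.00, C_total=4.00, V=2.75; Q3=2.75, Q2=8.25; dissipated=1.042
Op 2: CLOSE 1-2: Q_total=25.25, C_total=6.00, V=4.21; Q1=12.62, Q2=12.62; dissipated=6.380
Op 3: CLOSE 3-4: Q_total=11.75, C_total=7.00, V=1.68; Q3=1.68, Q4=10.07; dissipated=0.670
Op 4: CLOSE 1-3: Q_total=14.30, C_total=4.00, V=3.58; Q1=10.73, Q3=3.58; dissipated=2.400
Op 5: GROUND 4: Q4=0; energy lost=8.453
Total dissipated: 18.944 μJ

Answer: 18.94 μJ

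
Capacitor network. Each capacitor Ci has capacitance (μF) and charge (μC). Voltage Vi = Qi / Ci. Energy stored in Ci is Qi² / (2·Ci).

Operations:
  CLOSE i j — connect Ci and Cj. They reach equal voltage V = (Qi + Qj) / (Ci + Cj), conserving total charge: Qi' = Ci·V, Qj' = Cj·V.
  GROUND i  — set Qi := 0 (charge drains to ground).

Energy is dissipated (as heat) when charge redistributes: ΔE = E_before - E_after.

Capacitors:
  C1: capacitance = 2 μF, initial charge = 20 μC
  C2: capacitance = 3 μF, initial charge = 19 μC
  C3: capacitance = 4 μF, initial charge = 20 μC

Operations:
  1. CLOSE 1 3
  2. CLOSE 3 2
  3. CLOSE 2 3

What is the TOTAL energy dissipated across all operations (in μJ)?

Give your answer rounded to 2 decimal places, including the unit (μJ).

Answer: 16.76 μJ

Derivation:
Initial: C1(2μF, Q=20μC, V=10.00V), C2(3μF, Q=19μC, V=6.33V), C3(4μF, Q=20μC, V=5.00V)
Op 1: CLOSE 1-3: Q_total=40.00, C_total=6.00, V=6.67; Q1=13.33, Q3=26.67; dissipated=16.667
Op 2: CLOSE 3-2: Q_total=45.67, C_total=7.00, V=6.52; Q3=26.10, Q2=19.57; dissipated=0.095
Op 3: CLOSE 2-3: Q_total=45.67, C_total=7.00, V=6.52; Q2=19.57, Q3=26.10; dissipated=0.000
Total dissipated: 16.762 μJ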